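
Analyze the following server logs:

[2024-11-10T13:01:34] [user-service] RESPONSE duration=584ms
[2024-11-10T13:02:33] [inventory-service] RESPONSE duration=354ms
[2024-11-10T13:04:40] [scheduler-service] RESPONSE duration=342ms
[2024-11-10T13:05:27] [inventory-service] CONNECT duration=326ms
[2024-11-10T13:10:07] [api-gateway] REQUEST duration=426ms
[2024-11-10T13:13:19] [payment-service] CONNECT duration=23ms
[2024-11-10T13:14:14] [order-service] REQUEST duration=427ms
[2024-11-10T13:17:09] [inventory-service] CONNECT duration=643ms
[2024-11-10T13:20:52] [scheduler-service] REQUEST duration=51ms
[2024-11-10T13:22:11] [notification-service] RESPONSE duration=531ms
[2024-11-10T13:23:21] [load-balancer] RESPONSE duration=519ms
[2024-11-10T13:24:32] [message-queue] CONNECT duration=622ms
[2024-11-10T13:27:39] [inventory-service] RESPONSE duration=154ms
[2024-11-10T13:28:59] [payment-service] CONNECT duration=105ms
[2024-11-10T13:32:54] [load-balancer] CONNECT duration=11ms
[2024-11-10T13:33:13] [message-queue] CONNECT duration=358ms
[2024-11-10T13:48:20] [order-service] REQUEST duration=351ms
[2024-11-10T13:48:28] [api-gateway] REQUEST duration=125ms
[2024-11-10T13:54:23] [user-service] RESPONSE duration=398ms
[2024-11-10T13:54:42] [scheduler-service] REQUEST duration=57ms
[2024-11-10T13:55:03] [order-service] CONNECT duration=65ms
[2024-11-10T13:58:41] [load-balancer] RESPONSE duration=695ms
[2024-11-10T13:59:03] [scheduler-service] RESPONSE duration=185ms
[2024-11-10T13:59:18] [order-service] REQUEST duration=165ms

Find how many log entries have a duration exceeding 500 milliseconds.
6

To count timeouts:

1. Threshold: 500ms
2. Extract duration from each log entry
3. Count entries where duration > 500
4. Timeout count: 6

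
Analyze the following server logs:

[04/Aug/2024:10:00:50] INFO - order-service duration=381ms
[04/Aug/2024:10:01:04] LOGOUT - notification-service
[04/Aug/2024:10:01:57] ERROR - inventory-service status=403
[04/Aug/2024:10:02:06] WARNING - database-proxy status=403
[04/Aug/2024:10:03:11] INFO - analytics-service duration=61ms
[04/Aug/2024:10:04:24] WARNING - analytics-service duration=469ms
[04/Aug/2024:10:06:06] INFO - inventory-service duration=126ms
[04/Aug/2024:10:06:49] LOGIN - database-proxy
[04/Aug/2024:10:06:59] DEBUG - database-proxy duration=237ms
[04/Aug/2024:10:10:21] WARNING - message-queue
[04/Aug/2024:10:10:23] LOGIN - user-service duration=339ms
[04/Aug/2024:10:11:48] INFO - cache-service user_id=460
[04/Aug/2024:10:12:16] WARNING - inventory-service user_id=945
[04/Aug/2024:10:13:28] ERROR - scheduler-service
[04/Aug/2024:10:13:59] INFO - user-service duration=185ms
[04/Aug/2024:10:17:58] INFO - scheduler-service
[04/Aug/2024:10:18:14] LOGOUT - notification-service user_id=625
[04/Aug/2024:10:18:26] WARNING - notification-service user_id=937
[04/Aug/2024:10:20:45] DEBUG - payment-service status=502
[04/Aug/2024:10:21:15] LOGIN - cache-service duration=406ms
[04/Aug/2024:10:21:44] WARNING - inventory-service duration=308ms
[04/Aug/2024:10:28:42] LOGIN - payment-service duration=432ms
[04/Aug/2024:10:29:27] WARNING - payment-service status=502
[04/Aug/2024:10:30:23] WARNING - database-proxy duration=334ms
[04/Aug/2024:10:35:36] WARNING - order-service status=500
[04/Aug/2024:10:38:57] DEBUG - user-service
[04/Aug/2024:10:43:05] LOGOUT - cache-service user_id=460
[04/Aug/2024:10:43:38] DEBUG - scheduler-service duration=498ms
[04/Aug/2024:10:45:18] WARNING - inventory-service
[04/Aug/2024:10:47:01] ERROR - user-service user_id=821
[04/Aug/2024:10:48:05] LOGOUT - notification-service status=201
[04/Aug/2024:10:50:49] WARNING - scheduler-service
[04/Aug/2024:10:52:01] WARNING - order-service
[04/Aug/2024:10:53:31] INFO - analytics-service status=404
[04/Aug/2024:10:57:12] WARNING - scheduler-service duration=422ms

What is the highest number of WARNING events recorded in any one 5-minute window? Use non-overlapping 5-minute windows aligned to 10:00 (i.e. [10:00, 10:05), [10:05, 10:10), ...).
2

To find the burst window:

1. Divide the log period into non-overlapping 5-minute windows starting at 10:00
2. Count WARNING events in each window
3. Find the window with maximum count
4. Maximum events in a window: 2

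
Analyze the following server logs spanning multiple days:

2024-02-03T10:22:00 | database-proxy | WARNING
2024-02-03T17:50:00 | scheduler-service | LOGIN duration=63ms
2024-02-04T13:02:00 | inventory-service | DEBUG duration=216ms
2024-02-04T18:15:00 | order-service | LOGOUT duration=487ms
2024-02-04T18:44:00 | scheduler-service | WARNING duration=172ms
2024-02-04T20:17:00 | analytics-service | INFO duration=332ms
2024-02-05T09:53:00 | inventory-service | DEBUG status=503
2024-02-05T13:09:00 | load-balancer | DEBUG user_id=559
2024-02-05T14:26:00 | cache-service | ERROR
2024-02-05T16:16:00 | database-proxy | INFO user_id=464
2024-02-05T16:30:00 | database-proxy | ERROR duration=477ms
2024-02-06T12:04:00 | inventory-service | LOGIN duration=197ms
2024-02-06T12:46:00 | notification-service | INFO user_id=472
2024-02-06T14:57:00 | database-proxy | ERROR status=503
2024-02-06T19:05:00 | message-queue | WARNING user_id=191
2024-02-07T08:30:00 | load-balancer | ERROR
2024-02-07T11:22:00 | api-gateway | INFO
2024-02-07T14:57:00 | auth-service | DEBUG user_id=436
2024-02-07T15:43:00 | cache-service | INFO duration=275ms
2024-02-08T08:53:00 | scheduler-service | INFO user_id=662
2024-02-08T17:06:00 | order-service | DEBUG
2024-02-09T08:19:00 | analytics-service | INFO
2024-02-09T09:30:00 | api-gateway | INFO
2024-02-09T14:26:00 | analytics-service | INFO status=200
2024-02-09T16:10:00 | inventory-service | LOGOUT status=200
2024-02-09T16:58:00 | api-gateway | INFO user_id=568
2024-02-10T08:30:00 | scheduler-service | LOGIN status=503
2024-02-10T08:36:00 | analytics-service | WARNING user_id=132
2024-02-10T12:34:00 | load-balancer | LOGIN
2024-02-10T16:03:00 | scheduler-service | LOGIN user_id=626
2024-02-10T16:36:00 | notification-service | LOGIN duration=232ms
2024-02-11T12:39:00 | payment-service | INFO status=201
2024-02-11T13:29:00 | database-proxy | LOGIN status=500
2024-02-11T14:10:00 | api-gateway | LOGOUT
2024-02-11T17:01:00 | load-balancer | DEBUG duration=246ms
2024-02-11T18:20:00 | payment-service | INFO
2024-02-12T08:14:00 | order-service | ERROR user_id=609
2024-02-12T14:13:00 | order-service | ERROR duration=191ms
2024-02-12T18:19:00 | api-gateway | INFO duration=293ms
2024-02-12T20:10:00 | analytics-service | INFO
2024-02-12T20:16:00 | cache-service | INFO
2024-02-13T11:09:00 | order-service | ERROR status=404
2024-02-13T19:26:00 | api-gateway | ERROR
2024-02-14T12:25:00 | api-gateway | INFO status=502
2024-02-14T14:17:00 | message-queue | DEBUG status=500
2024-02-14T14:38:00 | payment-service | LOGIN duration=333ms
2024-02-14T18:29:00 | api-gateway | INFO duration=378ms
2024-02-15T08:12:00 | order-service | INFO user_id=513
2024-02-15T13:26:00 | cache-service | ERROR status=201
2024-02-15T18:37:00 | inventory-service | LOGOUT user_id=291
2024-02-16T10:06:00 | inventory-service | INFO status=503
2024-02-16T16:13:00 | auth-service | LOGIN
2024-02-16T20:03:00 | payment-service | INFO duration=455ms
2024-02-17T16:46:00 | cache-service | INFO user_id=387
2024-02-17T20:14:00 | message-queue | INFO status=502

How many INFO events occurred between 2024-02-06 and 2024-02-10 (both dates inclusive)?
8

To filter by date range:

1. Date range: 2024-02-06 through 2024-02-10, both dates inclusive
2. Filter for INFO events whose date falls in this range
3. Count matching events: 8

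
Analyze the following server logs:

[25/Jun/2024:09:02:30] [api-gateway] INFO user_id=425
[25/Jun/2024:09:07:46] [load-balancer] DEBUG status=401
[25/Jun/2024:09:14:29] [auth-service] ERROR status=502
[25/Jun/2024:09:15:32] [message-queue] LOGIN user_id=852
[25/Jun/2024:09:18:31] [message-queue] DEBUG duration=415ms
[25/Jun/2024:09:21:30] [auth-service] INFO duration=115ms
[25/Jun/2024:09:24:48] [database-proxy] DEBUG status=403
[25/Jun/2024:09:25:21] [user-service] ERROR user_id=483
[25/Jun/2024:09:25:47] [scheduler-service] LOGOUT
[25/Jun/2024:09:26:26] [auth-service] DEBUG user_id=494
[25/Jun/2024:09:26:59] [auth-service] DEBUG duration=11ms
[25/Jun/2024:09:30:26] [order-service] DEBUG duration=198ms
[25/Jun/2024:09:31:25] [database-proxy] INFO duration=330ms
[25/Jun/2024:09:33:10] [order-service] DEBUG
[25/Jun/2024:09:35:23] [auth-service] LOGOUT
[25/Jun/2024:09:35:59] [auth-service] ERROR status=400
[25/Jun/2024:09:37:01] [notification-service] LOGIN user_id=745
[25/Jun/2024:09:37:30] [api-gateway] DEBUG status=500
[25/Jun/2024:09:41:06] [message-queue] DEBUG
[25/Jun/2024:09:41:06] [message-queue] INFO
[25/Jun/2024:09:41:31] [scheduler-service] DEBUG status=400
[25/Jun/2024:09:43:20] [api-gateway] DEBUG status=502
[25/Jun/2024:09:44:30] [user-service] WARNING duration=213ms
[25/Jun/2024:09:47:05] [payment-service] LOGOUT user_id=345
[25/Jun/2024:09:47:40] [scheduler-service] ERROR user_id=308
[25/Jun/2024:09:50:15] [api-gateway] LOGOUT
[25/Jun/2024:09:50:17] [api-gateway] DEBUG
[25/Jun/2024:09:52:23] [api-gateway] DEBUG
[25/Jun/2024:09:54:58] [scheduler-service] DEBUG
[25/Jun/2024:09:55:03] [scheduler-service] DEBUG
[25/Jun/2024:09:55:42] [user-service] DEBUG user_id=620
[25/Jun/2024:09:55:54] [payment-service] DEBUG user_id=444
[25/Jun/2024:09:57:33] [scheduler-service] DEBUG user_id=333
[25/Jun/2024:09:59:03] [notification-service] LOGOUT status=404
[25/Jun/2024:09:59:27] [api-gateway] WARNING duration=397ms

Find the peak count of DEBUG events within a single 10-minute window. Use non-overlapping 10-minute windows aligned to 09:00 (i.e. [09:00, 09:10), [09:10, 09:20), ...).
7

To find the burst window:

1. Divide the log period into non-overlapping 10-minute windows starting at 09:00
2. Count DEBUG events in each window
3. Find the window with maximum count
4. Maximum events in a window: 7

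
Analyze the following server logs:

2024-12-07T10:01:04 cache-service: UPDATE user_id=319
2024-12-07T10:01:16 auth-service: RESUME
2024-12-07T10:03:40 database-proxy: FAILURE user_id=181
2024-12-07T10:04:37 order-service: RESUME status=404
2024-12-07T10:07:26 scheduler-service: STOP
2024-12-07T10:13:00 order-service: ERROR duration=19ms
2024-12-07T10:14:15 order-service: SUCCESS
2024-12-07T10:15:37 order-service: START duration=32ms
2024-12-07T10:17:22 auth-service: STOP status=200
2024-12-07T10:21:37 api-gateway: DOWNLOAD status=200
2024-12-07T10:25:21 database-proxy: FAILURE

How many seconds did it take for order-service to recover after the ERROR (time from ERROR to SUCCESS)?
75

To calculate recovery time:

1. Find ERROR event for order-service: 2024-12-07T10:13:00
2. Find next SUCCESS event for order-service: 2024-12-07T10:14:15
3. Recovery time: 2024-12-07T10:14:15 - 2024-12-07T10:13:00 = 75 seconds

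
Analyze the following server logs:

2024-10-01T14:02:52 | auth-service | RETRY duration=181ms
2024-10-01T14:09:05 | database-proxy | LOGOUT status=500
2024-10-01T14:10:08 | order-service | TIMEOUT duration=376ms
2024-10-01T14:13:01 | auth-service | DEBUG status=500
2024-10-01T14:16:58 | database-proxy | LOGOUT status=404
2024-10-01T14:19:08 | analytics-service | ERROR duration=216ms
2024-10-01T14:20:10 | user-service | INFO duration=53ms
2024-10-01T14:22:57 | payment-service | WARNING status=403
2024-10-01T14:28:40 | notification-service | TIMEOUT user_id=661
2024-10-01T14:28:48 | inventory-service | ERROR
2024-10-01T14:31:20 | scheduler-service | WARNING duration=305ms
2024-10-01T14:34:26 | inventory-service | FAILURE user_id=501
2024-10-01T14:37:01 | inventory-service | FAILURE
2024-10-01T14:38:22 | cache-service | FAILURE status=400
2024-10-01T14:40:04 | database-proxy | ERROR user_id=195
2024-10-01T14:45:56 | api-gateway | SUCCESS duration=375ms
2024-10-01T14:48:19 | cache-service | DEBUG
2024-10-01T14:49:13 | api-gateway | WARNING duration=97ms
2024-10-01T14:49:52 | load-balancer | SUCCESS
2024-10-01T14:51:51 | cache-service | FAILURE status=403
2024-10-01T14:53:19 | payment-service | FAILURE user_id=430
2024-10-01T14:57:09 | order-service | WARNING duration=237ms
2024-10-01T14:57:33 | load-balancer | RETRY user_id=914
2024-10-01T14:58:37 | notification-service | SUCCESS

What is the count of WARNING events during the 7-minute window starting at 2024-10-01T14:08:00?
0

To count events in the time window:

1. Window boundaries: 2024-10-01T14:08:00 to 2024-10-01T14:15:00
2. Filter for WARNING events within this window
3. Count matching events: 0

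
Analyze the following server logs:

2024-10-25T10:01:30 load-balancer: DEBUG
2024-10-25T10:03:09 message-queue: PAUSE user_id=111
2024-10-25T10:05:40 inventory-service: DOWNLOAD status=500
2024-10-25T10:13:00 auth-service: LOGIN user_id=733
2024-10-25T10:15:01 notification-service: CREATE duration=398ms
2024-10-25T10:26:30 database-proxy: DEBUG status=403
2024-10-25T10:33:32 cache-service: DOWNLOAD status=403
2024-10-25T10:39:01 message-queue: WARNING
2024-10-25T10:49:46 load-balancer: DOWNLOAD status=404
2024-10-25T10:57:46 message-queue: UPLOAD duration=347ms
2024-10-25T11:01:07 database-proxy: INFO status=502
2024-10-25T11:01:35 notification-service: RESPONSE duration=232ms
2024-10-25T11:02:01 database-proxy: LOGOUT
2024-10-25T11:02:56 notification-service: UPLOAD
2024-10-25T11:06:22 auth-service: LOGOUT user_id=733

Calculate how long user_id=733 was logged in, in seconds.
3202

To calculate session duration:

1. Find LOGIN event for user_id=733: 2024-10-25T10:13:00
2. Find LOGOUT event for user_id=733: 2024-10-25T11:06:22
3. Session duration: 2024-10-25T11:06:22 - 2024-10-25T10:13:00 = 3202 seconds (53 minutes)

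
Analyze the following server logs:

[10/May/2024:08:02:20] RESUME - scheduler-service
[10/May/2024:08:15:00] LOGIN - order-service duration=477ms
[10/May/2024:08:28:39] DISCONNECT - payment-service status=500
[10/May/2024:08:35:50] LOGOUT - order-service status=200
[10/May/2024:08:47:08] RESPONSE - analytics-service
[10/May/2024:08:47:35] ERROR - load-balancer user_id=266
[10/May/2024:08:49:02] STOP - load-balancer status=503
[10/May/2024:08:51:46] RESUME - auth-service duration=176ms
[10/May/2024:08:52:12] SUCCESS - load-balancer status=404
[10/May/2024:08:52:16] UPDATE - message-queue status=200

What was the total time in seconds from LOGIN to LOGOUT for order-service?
1250

To calculate state duration:

1. Find LOGIN event for order-service: 10/May/2024:08:15:00
2. Find LOGOUT event for order-service: 10/May/2024:08:35:50
3. Calculate duration: 10/May/2024:08:35:50 - 10/May/2024:08:15:00 = 1250 seconds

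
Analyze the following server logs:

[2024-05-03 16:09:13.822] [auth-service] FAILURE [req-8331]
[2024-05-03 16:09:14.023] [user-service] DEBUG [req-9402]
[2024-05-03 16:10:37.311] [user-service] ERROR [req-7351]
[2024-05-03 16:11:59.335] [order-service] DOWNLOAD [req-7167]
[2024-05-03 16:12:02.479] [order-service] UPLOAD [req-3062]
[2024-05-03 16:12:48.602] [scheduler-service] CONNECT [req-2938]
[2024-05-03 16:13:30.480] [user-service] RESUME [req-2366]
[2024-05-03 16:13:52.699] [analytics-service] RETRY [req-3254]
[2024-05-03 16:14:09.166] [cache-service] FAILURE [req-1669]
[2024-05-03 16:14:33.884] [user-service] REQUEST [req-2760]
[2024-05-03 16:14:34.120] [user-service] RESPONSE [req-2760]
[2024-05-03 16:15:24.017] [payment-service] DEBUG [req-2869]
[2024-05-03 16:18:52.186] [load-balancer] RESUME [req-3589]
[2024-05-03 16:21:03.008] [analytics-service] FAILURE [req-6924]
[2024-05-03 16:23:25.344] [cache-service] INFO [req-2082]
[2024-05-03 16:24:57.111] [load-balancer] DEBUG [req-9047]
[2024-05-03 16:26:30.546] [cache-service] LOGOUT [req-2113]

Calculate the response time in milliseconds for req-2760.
236

To calculate latency:

1. Find REQUEST with id req-2760: 2024-05-03 16:14:33.884
2. Find RESPONSE with id req-2760: 2024-05-03 16:14:34.120
3. Latency: 2024-05-03 16:14:34.120 - 2024-05-03 16:14:33.884 = 236ms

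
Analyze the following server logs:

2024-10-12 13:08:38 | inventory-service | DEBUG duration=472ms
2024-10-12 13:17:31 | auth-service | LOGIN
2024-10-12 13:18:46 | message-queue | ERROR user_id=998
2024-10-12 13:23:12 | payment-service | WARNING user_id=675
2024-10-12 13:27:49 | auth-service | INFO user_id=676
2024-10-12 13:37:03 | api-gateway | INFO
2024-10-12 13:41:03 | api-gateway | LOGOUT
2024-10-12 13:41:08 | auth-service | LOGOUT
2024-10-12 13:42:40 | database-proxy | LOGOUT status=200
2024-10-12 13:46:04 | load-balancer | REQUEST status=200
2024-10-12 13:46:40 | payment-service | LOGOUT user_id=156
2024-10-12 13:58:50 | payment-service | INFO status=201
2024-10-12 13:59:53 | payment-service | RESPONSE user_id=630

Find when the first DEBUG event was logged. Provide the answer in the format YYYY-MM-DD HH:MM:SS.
2024-10-12 13:08:38

To find the first event:

1. Filter for all DEBUG events
2. Sort by timestamp
3. Select the first one
4. Timestamp: 2024-10-12 13:08:38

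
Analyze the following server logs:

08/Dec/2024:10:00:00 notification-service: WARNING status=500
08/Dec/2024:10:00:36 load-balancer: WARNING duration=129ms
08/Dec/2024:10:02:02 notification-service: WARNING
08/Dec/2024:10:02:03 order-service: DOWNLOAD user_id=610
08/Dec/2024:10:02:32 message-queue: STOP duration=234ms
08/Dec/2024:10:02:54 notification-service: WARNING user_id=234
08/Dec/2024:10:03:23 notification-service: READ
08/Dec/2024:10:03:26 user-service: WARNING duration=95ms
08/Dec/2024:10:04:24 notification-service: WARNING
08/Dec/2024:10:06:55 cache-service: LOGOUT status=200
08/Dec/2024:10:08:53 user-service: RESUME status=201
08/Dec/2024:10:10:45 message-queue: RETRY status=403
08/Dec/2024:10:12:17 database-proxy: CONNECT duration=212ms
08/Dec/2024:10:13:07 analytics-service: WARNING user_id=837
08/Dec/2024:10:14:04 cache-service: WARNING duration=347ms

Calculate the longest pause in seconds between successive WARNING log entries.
523

To find the longest gap:

1. Extract all WARNING events in chronological order
2. Calculate time differences between consecutive events
3. Find the maximum difference
4. Longest gap: 523 seconds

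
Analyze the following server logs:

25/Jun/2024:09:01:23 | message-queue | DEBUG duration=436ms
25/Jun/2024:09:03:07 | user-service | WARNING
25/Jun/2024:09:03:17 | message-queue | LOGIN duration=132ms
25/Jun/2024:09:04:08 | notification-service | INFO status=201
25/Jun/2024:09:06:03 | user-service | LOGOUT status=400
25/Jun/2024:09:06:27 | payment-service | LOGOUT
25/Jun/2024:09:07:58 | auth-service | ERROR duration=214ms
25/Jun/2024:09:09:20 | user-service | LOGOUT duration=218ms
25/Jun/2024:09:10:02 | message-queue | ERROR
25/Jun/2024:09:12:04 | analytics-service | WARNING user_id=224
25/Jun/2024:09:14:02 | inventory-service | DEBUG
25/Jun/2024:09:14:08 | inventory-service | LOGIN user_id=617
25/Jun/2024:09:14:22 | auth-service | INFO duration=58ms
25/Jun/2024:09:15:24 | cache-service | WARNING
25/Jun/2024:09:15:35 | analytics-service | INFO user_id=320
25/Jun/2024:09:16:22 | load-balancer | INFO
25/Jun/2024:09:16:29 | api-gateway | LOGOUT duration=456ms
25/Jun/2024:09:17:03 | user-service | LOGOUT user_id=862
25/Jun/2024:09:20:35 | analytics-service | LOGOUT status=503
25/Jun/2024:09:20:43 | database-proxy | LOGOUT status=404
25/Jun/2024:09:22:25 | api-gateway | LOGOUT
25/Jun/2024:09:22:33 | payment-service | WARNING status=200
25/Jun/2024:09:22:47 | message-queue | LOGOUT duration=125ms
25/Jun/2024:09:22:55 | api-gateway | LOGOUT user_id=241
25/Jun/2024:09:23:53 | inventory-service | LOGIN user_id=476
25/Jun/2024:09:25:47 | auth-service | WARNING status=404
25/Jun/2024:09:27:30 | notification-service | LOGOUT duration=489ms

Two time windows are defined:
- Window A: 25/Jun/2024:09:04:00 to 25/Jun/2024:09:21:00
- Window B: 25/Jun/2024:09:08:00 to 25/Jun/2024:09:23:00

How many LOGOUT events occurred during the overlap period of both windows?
5

To find overlap events:

1. Window A: 25/Jun/2024:09:04:00 to 25/Jun/2024:09:21:00
2. Window B: 25/Jun/2024:09:08:00 to 25/Jun/2024:09:23:00
3. Overlap period: 25/Jun/2024:09:08:00 to 25/Jun/2024:09:21:00
4. Count LOGOUT events in overlap: 5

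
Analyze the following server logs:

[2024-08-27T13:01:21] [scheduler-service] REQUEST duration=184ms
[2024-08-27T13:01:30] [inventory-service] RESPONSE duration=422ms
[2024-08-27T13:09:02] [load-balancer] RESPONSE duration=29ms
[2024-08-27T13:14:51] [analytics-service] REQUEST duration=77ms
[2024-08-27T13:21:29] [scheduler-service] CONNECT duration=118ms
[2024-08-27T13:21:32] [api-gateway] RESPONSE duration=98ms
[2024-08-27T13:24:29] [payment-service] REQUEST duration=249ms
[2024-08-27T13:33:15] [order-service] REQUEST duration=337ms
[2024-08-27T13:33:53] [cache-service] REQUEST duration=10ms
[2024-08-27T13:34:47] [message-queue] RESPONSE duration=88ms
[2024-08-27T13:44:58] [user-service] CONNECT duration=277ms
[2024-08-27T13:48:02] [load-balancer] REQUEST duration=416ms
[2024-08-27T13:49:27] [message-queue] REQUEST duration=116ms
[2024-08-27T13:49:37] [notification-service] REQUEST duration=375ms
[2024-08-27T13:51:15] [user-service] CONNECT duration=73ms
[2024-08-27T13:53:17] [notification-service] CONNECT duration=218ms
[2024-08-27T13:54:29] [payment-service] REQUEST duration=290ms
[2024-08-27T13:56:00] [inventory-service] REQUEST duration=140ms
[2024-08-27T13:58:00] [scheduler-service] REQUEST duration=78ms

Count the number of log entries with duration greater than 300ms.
4

To count timeouts:

1. Threshold: 300ms
2. Extract duration from each log entry
3. Count entries where duration > 300
4. Timeout count: 4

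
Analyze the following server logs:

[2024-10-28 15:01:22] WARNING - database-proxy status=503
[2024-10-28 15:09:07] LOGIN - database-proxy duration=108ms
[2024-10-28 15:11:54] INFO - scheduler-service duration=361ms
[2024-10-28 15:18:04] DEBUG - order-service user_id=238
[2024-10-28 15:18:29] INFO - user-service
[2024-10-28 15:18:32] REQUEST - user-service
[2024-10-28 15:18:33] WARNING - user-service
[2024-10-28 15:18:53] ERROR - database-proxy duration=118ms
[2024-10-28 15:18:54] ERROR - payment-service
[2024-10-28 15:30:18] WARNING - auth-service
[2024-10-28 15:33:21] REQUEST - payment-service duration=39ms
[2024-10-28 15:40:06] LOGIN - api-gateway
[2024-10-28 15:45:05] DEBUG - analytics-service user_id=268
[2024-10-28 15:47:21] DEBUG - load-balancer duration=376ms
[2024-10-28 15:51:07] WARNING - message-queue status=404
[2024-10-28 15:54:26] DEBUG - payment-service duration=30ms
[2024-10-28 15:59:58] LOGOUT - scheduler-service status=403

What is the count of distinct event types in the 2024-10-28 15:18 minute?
5

To count unique event types:

1. Filter events in the minute starting at 2024-10-28 15:18
2. Extract event types from matching entries
3. Count unique types: 5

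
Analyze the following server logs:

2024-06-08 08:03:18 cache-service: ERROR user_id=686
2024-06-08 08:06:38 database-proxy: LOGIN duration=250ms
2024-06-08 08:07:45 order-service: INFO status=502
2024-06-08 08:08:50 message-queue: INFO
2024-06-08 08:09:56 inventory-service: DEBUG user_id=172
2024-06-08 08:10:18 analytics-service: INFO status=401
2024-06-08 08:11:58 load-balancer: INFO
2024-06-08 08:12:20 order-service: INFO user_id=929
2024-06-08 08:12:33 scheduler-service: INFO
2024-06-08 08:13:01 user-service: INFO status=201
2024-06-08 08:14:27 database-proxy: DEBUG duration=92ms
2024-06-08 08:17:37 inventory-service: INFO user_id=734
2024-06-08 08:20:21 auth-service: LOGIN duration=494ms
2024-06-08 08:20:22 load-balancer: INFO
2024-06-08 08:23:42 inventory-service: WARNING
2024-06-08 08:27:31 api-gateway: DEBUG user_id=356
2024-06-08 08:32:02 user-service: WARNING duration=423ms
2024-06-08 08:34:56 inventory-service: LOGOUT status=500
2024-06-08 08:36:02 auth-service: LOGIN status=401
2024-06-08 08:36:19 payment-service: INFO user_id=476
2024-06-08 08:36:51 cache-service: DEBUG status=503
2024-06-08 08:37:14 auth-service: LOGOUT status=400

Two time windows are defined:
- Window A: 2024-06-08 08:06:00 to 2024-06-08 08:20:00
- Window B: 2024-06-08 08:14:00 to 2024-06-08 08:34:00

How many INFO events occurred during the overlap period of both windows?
1

To find overlap events:

1. Window A: 2024-06-08 08:06:00 to 2024-06-08 08:20:00
2. Window B: 2024-06-08 08:14:00 to 2024-06-08 08:34:00
3. Overlap period: 2024-06-08 08:14:00 to 2024-06-08 08:20:00
4. Count INFO events in overlap: 1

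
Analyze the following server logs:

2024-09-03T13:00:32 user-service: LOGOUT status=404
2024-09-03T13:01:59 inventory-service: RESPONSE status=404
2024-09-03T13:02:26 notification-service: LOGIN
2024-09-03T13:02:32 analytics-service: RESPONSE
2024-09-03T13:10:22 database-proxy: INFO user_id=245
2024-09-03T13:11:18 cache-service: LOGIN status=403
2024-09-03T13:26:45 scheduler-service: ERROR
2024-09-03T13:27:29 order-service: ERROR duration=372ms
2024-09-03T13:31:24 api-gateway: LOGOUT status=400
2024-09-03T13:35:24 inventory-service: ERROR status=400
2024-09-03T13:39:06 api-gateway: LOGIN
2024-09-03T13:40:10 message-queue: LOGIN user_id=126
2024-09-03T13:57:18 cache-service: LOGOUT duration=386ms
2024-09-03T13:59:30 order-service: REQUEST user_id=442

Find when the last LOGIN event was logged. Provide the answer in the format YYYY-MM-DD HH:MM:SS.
2024-09-03 13:40:10

To find the last event:

1. Filter for all LOGIN events
2. Sort by timestamp
3. Select the last one
4. Timestamp: 2024-09-03 13:40:10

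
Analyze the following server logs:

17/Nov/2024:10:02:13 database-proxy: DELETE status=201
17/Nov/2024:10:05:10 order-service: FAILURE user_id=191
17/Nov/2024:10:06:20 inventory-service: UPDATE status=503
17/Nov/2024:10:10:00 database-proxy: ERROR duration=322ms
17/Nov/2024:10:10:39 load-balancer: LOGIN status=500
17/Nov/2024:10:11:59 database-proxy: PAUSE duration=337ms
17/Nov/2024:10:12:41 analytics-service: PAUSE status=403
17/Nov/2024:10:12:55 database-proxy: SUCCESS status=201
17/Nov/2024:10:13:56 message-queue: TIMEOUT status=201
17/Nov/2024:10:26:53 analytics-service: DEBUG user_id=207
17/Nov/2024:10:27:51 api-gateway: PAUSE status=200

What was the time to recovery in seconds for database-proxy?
175

To calculate recovery time:

1. Find ERROR event for database-proxy: 17/Nov/2024:10:10:00
2. Find next SUCCESS event for database-proxy: 17/Nov/2024:10:12:55
3. Recovery time: 17/Nov/2024:10:12:55 - 17/Nov/2024:10:10:00 = 175 seconds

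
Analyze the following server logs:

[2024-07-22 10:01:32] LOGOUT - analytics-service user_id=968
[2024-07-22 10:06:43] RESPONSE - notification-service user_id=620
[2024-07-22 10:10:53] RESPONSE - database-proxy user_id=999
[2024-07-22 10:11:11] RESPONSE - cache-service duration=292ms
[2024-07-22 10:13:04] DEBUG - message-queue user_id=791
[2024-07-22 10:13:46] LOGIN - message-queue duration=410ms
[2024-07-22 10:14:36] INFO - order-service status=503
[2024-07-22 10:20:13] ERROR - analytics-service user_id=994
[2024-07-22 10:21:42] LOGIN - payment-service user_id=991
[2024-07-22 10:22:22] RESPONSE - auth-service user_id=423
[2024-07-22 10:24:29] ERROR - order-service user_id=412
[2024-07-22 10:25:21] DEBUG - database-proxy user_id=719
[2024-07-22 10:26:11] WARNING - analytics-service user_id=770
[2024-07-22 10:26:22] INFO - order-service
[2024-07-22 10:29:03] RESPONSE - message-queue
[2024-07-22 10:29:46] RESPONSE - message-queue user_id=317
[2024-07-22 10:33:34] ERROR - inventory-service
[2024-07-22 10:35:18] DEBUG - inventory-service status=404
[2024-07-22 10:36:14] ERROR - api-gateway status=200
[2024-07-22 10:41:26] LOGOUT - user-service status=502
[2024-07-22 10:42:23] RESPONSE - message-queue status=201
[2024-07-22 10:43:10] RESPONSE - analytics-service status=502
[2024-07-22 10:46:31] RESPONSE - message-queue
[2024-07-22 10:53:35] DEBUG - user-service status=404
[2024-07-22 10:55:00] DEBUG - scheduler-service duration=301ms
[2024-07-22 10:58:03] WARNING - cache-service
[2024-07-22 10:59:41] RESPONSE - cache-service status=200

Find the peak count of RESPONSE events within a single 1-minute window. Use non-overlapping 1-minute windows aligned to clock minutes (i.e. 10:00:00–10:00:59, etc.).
2

To find the burst window:

1. Divide the log period into non-overlapping 1-minute windows starting at 10:00
2. Count RESPONSE events in each window
3. Find the window with maximum count
4. Maximum events in a window: 2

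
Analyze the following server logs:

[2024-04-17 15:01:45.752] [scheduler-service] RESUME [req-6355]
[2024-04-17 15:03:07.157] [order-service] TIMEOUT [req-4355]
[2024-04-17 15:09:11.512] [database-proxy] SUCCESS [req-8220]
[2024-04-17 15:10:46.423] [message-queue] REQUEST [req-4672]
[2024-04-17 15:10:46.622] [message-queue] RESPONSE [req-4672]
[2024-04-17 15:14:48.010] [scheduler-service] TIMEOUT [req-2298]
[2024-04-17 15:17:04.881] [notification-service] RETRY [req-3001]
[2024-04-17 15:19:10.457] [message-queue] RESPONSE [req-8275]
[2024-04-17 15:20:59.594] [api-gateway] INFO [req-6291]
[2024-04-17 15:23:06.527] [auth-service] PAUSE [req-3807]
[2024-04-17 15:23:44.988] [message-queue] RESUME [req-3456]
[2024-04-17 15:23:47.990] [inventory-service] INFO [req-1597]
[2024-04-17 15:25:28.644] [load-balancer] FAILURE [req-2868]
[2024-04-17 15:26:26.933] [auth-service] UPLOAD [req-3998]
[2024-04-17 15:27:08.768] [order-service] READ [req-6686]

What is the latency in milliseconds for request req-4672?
199

To calculate latency:

1. Find REQUEST with id req-4672: 2024-04-17 15:10:46.423
2. Find RESPONSE with id req-4672: 2024-04-17 15:10:46.622
3. Latency: 2024-04-17 15:10:46.622 - 2024-04-17 15:10:46.423 = 199ms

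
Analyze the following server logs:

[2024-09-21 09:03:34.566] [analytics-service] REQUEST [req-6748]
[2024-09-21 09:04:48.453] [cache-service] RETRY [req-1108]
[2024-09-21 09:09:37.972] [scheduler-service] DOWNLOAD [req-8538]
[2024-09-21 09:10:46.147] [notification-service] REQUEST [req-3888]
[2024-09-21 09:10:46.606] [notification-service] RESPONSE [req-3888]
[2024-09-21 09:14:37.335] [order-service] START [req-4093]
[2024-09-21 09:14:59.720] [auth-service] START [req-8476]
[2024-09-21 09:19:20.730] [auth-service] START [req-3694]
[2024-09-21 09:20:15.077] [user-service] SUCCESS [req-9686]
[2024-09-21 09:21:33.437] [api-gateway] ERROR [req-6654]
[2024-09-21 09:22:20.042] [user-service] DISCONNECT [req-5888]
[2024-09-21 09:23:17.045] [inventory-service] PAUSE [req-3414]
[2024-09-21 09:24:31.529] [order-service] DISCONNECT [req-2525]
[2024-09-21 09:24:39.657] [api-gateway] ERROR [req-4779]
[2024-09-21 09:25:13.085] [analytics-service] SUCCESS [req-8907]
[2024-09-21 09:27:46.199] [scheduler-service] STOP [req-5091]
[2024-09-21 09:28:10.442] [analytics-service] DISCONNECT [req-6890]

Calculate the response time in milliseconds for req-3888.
459

To calculate latency:

1. Find REQUEST with id req-3888: 2024-09-21 09:10:46.147
2. Find RESPONSE with id req-3888: 2024-09-21 09:10:46.606
3. Latency: 2024-09-21 09:10:46.606 - 2024-09-21 09:10:46.147 = 459ms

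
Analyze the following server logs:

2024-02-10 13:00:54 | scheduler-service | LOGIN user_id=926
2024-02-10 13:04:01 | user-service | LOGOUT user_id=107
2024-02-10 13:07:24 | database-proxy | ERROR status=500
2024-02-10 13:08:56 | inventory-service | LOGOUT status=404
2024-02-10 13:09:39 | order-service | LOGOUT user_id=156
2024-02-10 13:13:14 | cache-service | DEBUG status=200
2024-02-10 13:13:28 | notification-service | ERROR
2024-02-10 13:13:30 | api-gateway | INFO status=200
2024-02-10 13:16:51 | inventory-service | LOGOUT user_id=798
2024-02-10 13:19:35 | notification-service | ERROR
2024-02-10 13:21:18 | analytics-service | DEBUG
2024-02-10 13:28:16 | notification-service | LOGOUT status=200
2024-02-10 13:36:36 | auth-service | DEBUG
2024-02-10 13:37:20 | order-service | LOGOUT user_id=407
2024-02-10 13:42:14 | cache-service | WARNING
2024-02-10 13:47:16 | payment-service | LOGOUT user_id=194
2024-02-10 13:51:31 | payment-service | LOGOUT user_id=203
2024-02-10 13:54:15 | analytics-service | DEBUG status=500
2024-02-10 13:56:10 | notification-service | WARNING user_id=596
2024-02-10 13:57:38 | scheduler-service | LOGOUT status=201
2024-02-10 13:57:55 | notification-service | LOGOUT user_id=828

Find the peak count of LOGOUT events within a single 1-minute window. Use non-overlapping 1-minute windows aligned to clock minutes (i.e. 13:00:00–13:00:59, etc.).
2

To find the burst window:

1. Divide the log period into non-overlapping 1-minute windows starting at 13:00
2. Count LOGOUT events in each window
3. Find the window with maximum count
4. Maximum events in a window: 2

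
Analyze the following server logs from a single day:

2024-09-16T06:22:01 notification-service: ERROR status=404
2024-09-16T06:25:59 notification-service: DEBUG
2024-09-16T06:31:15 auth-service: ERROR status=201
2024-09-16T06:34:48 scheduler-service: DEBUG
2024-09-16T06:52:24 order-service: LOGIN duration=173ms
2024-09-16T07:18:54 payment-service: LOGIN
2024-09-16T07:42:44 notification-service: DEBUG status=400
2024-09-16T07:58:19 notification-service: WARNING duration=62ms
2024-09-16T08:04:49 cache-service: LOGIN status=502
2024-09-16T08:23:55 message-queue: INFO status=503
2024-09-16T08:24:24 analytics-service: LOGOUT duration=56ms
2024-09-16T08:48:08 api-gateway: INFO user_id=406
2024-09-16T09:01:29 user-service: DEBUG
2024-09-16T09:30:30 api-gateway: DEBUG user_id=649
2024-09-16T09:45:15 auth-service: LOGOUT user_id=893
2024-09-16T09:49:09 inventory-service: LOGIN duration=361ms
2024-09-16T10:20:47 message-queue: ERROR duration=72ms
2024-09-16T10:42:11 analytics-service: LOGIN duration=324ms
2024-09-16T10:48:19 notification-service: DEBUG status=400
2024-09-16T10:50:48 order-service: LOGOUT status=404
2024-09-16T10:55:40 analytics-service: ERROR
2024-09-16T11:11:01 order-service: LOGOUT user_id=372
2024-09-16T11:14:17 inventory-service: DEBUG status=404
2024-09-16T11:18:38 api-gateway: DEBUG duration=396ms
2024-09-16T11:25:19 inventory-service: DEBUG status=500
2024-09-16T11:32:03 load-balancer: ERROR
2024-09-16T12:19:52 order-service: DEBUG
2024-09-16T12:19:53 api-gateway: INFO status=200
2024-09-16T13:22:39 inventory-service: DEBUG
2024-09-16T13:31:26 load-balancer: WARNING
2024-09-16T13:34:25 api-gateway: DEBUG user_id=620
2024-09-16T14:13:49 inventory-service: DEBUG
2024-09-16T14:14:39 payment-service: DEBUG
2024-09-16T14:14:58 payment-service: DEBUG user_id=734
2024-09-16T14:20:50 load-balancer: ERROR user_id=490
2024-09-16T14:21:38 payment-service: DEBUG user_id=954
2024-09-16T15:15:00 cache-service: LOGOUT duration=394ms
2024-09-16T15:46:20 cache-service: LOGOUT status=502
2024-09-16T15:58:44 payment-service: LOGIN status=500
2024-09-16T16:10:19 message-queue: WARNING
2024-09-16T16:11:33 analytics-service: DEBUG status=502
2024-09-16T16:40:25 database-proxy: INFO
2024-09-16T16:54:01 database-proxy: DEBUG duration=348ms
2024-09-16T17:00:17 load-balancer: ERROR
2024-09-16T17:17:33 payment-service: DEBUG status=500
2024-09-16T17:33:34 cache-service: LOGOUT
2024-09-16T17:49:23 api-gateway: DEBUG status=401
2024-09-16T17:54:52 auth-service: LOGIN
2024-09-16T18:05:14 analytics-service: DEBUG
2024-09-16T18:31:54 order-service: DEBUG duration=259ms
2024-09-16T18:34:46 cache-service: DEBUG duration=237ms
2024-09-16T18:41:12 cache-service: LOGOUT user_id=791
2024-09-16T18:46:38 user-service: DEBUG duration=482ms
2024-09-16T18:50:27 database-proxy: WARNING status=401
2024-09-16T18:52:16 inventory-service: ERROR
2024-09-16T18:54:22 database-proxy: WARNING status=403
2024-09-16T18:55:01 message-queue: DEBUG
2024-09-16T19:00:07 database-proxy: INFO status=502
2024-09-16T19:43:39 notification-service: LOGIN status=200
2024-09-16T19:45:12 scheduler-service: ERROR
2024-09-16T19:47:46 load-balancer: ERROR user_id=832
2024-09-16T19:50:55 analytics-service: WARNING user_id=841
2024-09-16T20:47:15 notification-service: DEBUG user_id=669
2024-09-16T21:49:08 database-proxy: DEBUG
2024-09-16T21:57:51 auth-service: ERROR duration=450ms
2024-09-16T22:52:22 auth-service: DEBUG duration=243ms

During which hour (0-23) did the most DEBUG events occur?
18

To find the peak hour:

1. Group all DEBUG events by hour
2. Count events in each hour
3. Find hour with maximum count
4. Peak hour: 18 (with 5 events)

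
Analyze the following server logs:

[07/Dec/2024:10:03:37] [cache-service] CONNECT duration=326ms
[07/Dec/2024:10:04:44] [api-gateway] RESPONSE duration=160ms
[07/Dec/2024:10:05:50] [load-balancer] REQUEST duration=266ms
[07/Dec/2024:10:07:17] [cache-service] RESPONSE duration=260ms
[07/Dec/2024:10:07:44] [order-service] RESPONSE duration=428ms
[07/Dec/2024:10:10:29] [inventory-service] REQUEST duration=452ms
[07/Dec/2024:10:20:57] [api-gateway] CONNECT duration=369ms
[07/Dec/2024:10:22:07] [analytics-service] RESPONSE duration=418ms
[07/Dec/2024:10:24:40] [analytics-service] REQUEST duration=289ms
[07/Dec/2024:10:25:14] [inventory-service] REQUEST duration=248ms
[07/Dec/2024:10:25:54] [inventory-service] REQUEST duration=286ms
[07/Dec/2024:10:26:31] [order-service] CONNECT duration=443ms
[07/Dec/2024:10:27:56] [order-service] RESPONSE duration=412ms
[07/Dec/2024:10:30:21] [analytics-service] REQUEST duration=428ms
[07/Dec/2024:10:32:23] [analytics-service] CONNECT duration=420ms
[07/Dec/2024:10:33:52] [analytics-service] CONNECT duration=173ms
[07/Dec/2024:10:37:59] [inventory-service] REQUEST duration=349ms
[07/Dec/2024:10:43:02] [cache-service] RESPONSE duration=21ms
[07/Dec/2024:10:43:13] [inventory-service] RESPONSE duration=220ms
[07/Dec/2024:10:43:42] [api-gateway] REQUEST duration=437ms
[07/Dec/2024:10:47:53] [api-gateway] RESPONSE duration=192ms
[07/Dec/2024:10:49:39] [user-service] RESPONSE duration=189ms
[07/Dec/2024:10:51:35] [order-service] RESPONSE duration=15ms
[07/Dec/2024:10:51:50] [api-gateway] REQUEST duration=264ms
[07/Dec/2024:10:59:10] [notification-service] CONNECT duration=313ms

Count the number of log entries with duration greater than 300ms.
12

To count timeouts:

1. Threshold: 300ms
2. Extract duration from each log entry
3. Count entries where duration > 300
4. Timeout count: 12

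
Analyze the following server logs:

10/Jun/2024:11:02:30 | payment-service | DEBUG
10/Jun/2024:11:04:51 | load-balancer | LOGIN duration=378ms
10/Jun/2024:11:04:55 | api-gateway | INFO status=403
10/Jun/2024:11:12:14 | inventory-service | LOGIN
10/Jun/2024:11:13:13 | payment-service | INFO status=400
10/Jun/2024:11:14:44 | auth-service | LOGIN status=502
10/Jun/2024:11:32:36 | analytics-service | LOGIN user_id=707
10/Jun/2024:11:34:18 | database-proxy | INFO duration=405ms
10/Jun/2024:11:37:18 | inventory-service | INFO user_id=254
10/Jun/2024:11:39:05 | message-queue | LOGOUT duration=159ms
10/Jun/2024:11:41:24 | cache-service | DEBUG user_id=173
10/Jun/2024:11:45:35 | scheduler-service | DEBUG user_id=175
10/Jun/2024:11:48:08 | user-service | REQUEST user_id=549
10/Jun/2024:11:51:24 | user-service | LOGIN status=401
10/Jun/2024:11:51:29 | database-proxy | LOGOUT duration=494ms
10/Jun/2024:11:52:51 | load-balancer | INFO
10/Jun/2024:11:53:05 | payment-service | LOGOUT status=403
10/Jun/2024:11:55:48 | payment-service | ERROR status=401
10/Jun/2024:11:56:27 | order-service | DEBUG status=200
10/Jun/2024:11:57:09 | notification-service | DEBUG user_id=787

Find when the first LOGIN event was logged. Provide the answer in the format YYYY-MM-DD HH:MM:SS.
2024-06-10 11:04:51

To find the first event:

1. Filter for all LOGIN events
2. Sort by timestamp
3. Select the first one
4. Timestamp: 2024-06-10 11:04:51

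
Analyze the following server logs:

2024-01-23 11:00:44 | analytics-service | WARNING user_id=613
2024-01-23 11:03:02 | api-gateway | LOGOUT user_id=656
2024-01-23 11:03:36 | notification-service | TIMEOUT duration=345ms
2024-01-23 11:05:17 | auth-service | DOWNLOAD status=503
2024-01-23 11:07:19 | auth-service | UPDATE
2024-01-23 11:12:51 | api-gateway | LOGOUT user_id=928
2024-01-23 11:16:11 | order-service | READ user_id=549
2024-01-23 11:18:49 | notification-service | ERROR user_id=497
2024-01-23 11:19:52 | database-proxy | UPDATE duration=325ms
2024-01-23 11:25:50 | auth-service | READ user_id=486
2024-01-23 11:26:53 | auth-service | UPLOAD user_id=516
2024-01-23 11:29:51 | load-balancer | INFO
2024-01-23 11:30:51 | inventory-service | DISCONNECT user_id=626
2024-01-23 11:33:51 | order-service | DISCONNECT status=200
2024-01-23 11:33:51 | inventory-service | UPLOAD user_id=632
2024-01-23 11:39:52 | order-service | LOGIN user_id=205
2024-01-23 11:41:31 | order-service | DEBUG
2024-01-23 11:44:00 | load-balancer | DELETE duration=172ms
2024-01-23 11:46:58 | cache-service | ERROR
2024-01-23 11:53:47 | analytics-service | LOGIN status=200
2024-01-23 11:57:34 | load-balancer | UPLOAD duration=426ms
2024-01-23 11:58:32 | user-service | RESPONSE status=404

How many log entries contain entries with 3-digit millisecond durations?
4

To find matching entries:

1. Pattern to match: entries with 3-digit millisecond durations
2. Scan each log entry for the pattern
3. Count matches: 4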